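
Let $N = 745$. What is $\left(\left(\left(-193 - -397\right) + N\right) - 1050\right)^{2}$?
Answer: $10201$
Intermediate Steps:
$\left(\left(\left(-193 - -397\right) + N\right) - 1050\right)^{2} = \left(\left(\left(-193 - -397\right) + 745\right) - 1050\right)^{2} = \left(\left(\left(-193 + 397\right) + 745\right) - 1050\right)^{2} = \left(\left(204 + 745\right) - 1050\right)^{2} = \left(949 - 1050\right)^{2} = \left(-101\right)^{2} = 10201$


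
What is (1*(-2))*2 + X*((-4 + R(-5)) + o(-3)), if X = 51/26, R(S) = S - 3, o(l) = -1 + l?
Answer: -460/13 ≈ -35.385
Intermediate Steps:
R(S) = -3 + S
X = 51/26 (X = 51*(1/26) = 51/26 ≈ 1.9615)
(1*(-2))*2 + X*((-4 + R(-5)) + o(-3)) = (1*(-2))*2 + 51*((-4 + (-3 - 5)) + (-1 - 3))/26 = -2*2 + 51*((-4 - 8) - 4)/26 = -4 + 51*(-12 - 4)/26 = -4 + (51/26)*(-16) = -4 - 408/13 = -460/13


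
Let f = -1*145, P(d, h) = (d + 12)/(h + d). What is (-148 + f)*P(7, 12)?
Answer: -293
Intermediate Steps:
P(d, h) = (12 + d)/(d + h)
f = -145
(-148 + f)*P(7, 12) = (-148 - 145)*((12 + 7)/(7 + 12)) = -293*19/19 = -293*1 = -293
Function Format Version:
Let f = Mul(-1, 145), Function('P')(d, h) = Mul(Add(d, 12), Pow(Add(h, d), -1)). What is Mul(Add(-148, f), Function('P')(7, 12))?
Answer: -293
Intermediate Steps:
Function('P')(d, h) = Mul(Pow(Add(d, h), -1), Add(12, d)) (Function('P')(d, h) = Mul(Add(12, d), Pow(Add(d, h), -1)) = Mul(Pow(Add(d, h), -1), Add(12, d)))
f = -145
Mul(Add(-148, f), Function('P')(7, 12)) = Mul(Add(-148, -145), Mul(Pow(Add(7, 12), -1), Add(12, 7))) = Mul(-293, Mul(Pow(19, -1), 19)) = Mul(-293, Mul(Rational(1, 19), 19)) = Mul(-293, 1) = -293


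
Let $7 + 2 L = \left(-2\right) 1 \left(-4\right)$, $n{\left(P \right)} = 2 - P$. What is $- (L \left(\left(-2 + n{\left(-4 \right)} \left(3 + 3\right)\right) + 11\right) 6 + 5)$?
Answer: $-140$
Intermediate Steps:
$L = \frac{1}{2}$ ($L = - \frac{7}{2} + \frac{\left(-2\right) 1 \left(-4\right)}{2} = - \frac{7}{2} + \frac{\left(-2\right) \left(-4\right)}{2} = - \frac{7}{2} + \frac{1}{2} \cdot 8 = - \frac{7}{2} + 4 = \frac{1}{2} \approx 0.5$)
$- (L \left(\left(-2 + n{\left(-4 \right)} \left(3 + 3\right)\right) + 11\right) 6 + 5) = - (\frac{\left(\left(-2 + \left(2 - -4\right) \left(3 + 3\right)\right) + 11\right) 6}{2} + 5) = - (\frac{\left(\left(-2 + \left(2 + 4\right) 6\right) + 11\right) 6}{2} + 5) = - (\frac{\left(\left(-2 + 6 \cdot 6\right) + 11\right) 6}{2} + 5) = - (\frac{\left(\left(-2 + 36\right) + 11\right) 6}{2} + 5) = - (\frac{\left(34 + 11\right) 6}{2} + 5) = - (\frac{45 \cdot 6}{2} + 5) = - (\frac{1}{2} \cdot 270 + 5) = - (135 + 5) = \left(-1\right) 140 = -140$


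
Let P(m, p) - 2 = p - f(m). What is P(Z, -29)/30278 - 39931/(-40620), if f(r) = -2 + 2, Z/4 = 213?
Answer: 603967039/614946180 ≈ 0.98215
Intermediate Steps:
Z = 852 (Z = 4*213 = 852)
f(r) = 0
P(m, p) = 2 + p (P(m, p) = 2 + (p - 1*0) = 2 + (p + 0) = 2 + p)
P(Z, -29)/30278 - 39931/(-40620) = (2 - 29)/30278 - 39931/(-40620) = -27*1/30278 - 39931*(-1/40620) = -27/30278 + 39931/40620 = 603967039/614946180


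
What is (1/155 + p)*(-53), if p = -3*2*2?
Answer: 98527/155 ≈ 635.66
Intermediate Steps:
p = -12 (p = -6*2 = -12)
(1/155 + p)*(-53) = (1/155 - 12)*(-53) = -1859/155*(-53) = 98527/155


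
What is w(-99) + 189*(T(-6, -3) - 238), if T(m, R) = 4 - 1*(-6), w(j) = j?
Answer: -43191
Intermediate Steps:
T(m, R) = 10 (T(m, R) = 4 + 6 = 10)
w(-99) + 189*(T(-6, -3) - 238) = -99 + 189*(10 - 238) = -99 + 189*(-228) = -99 - 43092 = -43191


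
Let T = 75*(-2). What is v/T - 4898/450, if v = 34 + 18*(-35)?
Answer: -311/45 ≈ -6.9111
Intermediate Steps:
v = -596 (v = 34 - 630 = -596)
T = -150
v/T - 4898/450 = -596/(-150) - 4898/450 = -596*(-1/150) - 4898*1/450 = 298/75 - 2449/225 = -311/45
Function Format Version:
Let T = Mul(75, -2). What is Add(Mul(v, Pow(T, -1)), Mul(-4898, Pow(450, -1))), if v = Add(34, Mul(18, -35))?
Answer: Rational(-311, 45) ≈ -6.9111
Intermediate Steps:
v = -596 (v = Add(34, -630) = -596)
T = -150
Add(Mul(v, Pow(T, -1)), Mul(-4898, Pow(450, -1))) = Add(Mul(-596, Pow(-150, -1)), Mul(-4898, Pow(450, -1))) = Add(Mul(-596, Rational(-1, 150)), Mul(-4898, Rational(1, 450))) = Add(Rational(298, 75), Rational(-2449, 225)) = Rational(-311, 45)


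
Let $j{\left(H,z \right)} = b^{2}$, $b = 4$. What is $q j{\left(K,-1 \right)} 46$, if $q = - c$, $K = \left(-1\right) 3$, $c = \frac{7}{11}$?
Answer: $- \frac{5152}{11} \approx -468.36$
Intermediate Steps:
$c = \frac{7}{11}$ ($c = 7 \cdot \frac{1}{11} = \frac{7}{11} \approx 0.63636$)
$K = -3$
$j{\left(H,z \right)} = 16$ ($j{\left(H,z \right)} = 4^{2} = 16$)
$q = - \frac{7}{11}$ ($q = \left(-1\right) \frac{7}{11} = - \frac{7}{11} \approx -0.63636$)
$q j{\left(K,-1 \right)} 46 = \left(- \frac{7}{11}\right) 16 \cdot 46 = \left(- \frac{112}{11}\right) 46 = - \frac{5152}{11}$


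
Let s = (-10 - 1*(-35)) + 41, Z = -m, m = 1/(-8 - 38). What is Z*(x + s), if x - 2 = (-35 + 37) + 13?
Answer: 83/46 ≈ 1.8043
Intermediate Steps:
m = -1/46 (m = 1/(-46) = -1/46 ≈ -0.021739)
Z = 1/46 (Z = -1*(-1/46) = 1/46 ≈ 0.021739)
x = 17 (x = 2 + ((-35 + 37) + 13) = 2 + (2 + 13) = 2 + 15 = 17)
s = 66 (s = (-10 + 35) + 41 = 25 + 41 = 66)
Z*(x + s) = (17 + 66)/46 = (1/46)*83 = 83/46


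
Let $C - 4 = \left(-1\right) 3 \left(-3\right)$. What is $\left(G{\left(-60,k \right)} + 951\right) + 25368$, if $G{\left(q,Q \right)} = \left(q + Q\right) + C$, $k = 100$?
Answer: $26372$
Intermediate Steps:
$C = 13$ ($C = 4 + \left(-1\right) 3 \left(-3\right) = 4 - -9 = 4 + 9 = 13$)
$G{\left(q,Q \right)} = 13 + Q + q$ ($G{\left(q,Q \right)} = \left(q + Q\right) + 13 = \left(Q + q\right) + 13 = 13 + Q + q$)
$\left(G{\left(-60,k \right)} + 951\right) + 25368 = \left(\left(13 + 100 - 60\right) + 951\right) + 25368 = \left(53 + 951\right) + 25368 = 1004 + 25368 = 26372$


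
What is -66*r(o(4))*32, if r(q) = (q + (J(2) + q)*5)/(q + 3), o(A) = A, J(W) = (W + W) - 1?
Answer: -82368/7 ≈ -11767.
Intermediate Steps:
J(W) = -1 + 2*W (J(W) = 2*W - 1 = -1 + 2*W)
r(q) = (15 + 6*q)/(3 + q) (r(q) = (q + ((-1 + 2*2) + q)*5)/(q + 3) = (q + ((-1 + 4) + q)*5)/(3 + q) = (q + (3 + q)*5)/(3 + q) = (q + (15 + 5*q))/(3 + q) = (15 + 6*q)/(3 + q))
-66*r(o(4))*32 = -198*(5 + 2*4)/(3 + 4)*32 = -198*(5 + 8)/7*32 = -198*13/7*32 = -66*39/7*32 = -2574/7*32 = -82368/7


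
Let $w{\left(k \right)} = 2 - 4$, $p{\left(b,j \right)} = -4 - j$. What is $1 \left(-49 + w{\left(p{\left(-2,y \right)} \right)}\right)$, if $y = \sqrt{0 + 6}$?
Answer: $-51$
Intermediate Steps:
$y = \sqrt{6} \approx 2.4495$
$w{\left(k \right)} = -2$ ($w{\left(k \right)} = 2 - 4 = -2$)
$1 \left(-49 + w{\left(p{\left(-2,y \right)} \right)}\right) = 1 \left(-49 - 2\right) = 1 \left(-51\right) = -51$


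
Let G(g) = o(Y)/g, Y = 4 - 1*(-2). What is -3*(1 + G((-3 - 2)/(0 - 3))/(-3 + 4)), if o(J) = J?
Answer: -69/5 ≈ -13.800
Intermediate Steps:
Y = 6 (Y = 4 + 2 = 6)
G(g) = 6/g
-3*(1 + G((-3 - 2)/(0 - 3))/(-3 + 4)) = -3*(1 + (6/(((-3 - 2)/(0 - 3))))/(-3 + 4)) = -3*(1 + (6/((-5/(-3))))/1) = -3*(1 + (6/((-5*(-1/3))))*1) = -3*(1 + (6/(5/3))*1) = -3*(1 + (6*(3/5))*1) = -3*(1 + (18/5)*1) = -3*(1 + 18/5) = -3*23/5 = -69/5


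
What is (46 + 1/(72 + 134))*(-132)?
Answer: -625482/103 ≈ -6072.6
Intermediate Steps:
(46 + 1/(72 + 134))*(-132) = (46 + 1/206)*(-132) = (9477/206)*(-132) = -625482/103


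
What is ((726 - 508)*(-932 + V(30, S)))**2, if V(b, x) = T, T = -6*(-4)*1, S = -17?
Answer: 39181827136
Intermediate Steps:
T = 24 (T = 24*1 = 24)
V(b, x) = 24
((726 - 508)*(-932 + V(30, S)))**2 = ((726 - 508)*(-932 + 24))**2 = (218*(-908))**2 = (-197944)**2 = 39181827136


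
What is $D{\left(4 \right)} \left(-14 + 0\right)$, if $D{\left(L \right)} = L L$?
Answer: $-224$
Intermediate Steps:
$D{\left(L \right)} = L^{2}$
$D{\left(4 \right)} \left(-14 + 0\right) = 4^{2} \left(-14 + 0\right) = 16 \left(-14\right) = -224$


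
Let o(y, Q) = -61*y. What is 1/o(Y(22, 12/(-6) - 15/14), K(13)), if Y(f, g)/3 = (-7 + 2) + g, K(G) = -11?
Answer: 14/20679 ≈ 0.00067702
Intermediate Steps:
Y(f, g) = -15 + 3*g (Y(f, g) = 3*((-7 + 2) + g) = 3*(-5 + g) = -15 + 3*g)
1/o(Y(22, 12/(-6) - 15/14), K(13)) = 1/(-61*(-15 + 3*(12/(-6) - 15/14))) = 1/(-61*(-15 + 3*(12*(-⅙) - 15*1/14))) = 1/(-61*(-15 + 3*(-2 - 15/14))) = 1/(-61*(-15 + 3*(-43/14))) = 1/(-61*(-15 - 129/14)) = 1/(-61*(-339/14)) = 1/(20679/14) = 14/20679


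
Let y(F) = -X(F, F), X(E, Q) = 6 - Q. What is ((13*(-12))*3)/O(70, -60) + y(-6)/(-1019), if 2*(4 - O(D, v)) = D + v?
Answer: 476904/1019 ≈ 468.01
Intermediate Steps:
O(D, v) = 4 - D/2 - v/2 (O(D, v) = 4 - (D + v)/2 = 4 + (-D/2 - v/2) = 4 - D/2 - v/2)
y(F) = -6 + F (y(F) = -(6 - F) = -6 + F)
((13*(-12))*3)/O(70, -60) + y(-6)/(-1019) = ((13*(-12))*3)/(4 - ½*70 - ½*(-60)) + (-6 - 6)/(-1019) = (-156*3)/(4 - 35 + 30) - 12*(-1/1019) = -468/(-1) + 12/1019 = -468*(-1) + 12/1019 = 468 + 12/1019 = 476904/1019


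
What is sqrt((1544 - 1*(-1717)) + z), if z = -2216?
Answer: sqrt(1045) ≈ 32.326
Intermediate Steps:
sqrt((1544 - 1*(-1717)) + z) = sqrt((1544 - 1*(-1717)) - 2216) = sqrt((1544 + 1717) - 2216) = sqrt(3261 - 2216) = sqrt(1045)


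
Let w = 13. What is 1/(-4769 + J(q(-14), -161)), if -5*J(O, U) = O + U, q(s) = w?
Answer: -5/23697 ≈ -0.00021100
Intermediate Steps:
q(s) = 13
J(O, U) = -O/5 - U/5 (J(O, U) = -(O + U)/5 = -O/5 - U/5)
1/(-4769 + J(q(-14), -161)) = 1/(-4769 + (-1/5*13 - 1/5*(-161))) = 1/(-4769 + (-13/5 + 161/5)) = 1/(-4769 + 148/5) = 1/(-23697/5) = -5/23697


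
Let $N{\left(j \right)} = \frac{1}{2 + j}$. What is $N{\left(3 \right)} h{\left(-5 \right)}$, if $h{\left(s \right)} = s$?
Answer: $-1$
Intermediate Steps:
$N{\left(3 \right)} h{\left(-5 \right)} = \frac{1}{2 + 3} \left(-5\right) = \frac{1}{5} \left(-5\right) = -1$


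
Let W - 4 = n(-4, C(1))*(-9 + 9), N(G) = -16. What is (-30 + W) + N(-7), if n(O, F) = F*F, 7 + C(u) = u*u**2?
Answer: -42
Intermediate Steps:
C(u) = -7 + u**3 (C(u) = -7 + u*u**2 = -7 + u**3)
n(O, F) = F**2
W = 4 (W = 4 + (-7 + 1**3)**2*(-9 + 9) = 4 + (-7 + 1)**2*0 = 4 + (-6)**2*0 = 4 + 36*0 = 4 + 0 = 4)
(-30 + W) + N(-7) = (-30 + 4) - 16 = -26 - 16 = -42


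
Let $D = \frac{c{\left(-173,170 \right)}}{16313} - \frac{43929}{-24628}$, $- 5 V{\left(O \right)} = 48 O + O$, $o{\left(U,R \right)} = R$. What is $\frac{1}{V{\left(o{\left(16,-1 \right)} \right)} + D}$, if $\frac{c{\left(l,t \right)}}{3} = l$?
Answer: $\frac{2008782820}{23205230861} \approx 0.086566$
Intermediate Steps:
$c{\left(l,t \right)} = 3 l$
$V{\left(O \right)} = - \frac{49 O}{5}$ ($V{\left(O \right)} = - \frac{48 O + O}{5} = - \frac{49 O}{5}$)
$D = \frac{703831845}{401756564}$ ($D = \frac{3 \left(-173\right)}{16313} - \frac{43929}{-24628} = \left(-519\right) \frac{1}{16313} - - \frac{43929}{24628} = - \frac{519}{16313} + \frac{43929}{24628} = \frac{703831845}{401756564} \approx 1.7519$)
$\frac{1}{V{\left(o{\left(16,-1 \right)} \right)} + D} = \frac{1}{\left(- \frac{49}{5}\right) \left(-1\right) + \frac{703831845}{401756564}} = \frac{1}{\frac{49}{5} + \frac{703831845}{401756564}} = \frac{1}{\frac{23205230861}{2008782820}} = \frac{2008782820}{23205230861}$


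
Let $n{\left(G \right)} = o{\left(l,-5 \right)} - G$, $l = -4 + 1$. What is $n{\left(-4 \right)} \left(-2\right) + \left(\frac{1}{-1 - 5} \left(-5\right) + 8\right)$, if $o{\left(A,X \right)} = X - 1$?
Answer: $\frac{77}{6} \approx 12.833$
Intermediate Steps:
$l = -3$
$o{\left(A,X \right)} = -1 + X$
$n{\left(G \right)} = -6 - G$ ($n{\left(G \right)} = \left(-1 - 5\right) - G = -6 - G$)
$n{\left(-4 \right)} \left(-2\right) + \left(\frac{1}{-1 - 5} \left(-5\right) + 8\right) = \left(-6 - -4\right) \left(-2\right) + \left(\frac{1}{-1 - 5} \left(-5\right) + 8\right) = \left(-6 + 4\right) \left(-2\right) + \left(\frac{1}{-6} \left(-5\right) + 8\right) = \left(-2\right) \left(-2\right) + \left(\left(- \frac{1}{6}\right) \left(-5\right) + 8\right) = 4 + \left(\frac{5}{6} + 8\right) = 4 + \frac{53}{6} = \frac{77}{6}$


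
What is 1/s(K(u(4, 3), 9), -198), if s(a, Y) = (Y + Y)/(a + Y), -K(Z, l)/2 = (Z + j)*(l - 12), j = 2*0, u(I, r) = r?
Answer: 5/11 ≈ 0.45455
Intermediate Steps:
j = 0
K(Z, l) = -2*Z*(-12 + l) (K(Z, l) = -2*(Z + 0)*(l - 12) = -2*Z*(-12 + l))
s(a, Y) = 2*Y/(Y + a) (s(a, Y) = (2*Y)/(Y + a) = 2*Y/(Y + a))
1/s(K(u(4, 3), 9), -198) = 1/(2*(-198)/(-198 + 2*3*(12 - 1*9))) = 1/(2*(-198)/(-198 + 2*3*(12 - 9))) = 1/(2*(-198)/(-198 + 2*3*3)) = 1/(2*(-198)/(-198 + 18)) = 1/(2*(-198)/(-180)) = 1/(2*(-198)*(-1/180)) = 1/(11/5) = 5/11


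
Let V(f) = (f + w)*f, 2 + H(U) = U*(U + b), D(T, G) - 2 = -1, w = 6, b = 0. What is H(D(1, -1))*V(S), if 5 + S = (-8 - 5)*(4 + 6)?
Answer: -17415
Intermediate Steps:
D(T, G) = 1 (D(T, G) = 2 - 1 = 1)
S = -135 (S = -5 + (-8 - 5)*(4 + 6) = -5 - 13*10 = -5 - 130 = -135)
H(U) = -2 + U² (H(U) = -2 + U*(U + 0) = -2 + U*U = -2 + U²)
V(f) = f*(6 + f) (V(f) = (f + 6)*f = (6 + f)*f = f*(6 + f))
H(D(1, -1))*V(S) = (-2 + 1²)*(-135*(6 - 135)) = (-2 + 1)*(-135*(-129)) = -1*17415 = -17415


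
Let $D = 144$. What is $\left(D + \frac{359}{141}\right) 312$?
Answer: $\frac{2148952}{47} \approx 45722.0$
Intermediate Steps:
$\left(D + \frac{359}{141}\right) 312 = \left(144 + \frac{359}{141}\right) 312 = \frac{20663}{141} \cdot 312 = \frac{2148952}{47}$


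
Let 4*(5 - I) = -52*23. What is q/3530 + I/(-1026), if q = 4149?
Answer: 83783/95310 ≈ 0.87906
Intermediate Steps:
I = 304 (I = 5 - (-13)*23 = 5 - ¼*(-1196) = 5 + 299 = 304)
q/3530 + I/(-1026) = 4149/3530 + 304/(-1026) = 4149*(1/3530) + 304*(-1/1026) = 4149/3530 - 8/27 = 83783/95310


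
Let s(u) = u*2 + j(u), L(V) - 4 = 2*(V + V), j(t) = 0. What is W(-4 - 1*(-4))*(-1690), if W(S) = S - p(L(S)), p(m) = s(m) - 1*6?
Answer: 3380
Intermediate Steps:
L(V) = 4 + 4*V (L(V) = 4 + 2*(V + V) = 4 + 2*(2*V) = 4 + 4*V)
s(u) = 2*u (s(u) = u*2 + 0 = 2*u + 0 = 2*u)
p(m) = -6 + 2*m (p(m) = 2*m - 1*6 = 2*m - 6 = -6 + 2*m)
W(S) = -2 - 7*S (W(S) = S - (-6 + 2*(4 + 4*S)) = S - (-6 + (8 + 8*S)) = S - (2 + 8*S) = S + (-2 - 8*S) = -2 - 7*S)
W(-4 - 1*(-4))*(-1690) = (-2 - 7*(-4 - 1*(-4)))*(-1690) = (-2 - 7*(-4 + 4))*(-1690) = (-2 - 7*0)*(-1690) = (-2 + 0)*(-1690) = -2*(-1690) = 3380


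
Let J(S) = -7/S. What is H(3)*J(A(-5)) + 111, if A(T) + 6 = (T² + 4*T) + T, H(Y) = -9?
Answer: 201/2 ≈ 100.50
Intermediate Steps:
A(T) = -6 + T² + 5*T (A(T) = -6 + ((T² + 4*T) + T) = -6 + (T² + 5*T) = -6 + T² + 5*T)
H(3)*J(A(-5)) + 111 = -(-63)/(-6 + (-5)² + 5*(-5)) + 111 = -(-63)/(-6 + 25 - 25) + 111 = -(-63)/(-6) + 111 = -(-63)*(-1)/6 + 111 = -9*7/6 + 111 = -21/2 + 111 = 201/2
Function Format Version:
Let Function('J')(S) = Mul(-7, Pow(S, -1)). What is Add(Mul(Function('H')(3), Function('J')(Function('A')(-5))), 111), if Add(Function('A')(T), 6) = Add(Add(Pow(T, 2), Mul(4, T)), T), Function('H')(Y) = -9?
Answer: Rational(201, 2) ≈ 100.50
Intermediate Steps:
Function('A')(T) = Add(-6, Pow(T, 2), Mul(5, T)) (Function('A')(T) = Add(-6, Add(Add(Pow(T, 2), Mul(4, T)), T)) = Add(-6, Add(Pow(T, 2), Mul(5, T))) = Add(-6, Pow(T, 2), Mul(5, T)))
Add(Mul(Function('H')(3), Function('J')(Function('A')(-5))), 111) = Add(Mul(-9, Mul(-7, Pow(Add(-6, Pow(-5, 2), Mul(5, -5)), -1))), 111) = Add(Mul(-9, Mul(-7, Pow(Add(-6, 25, -25), -1))), 111) = Add(Mul(-9, Mul(-7, Pow(-6, -1))), 111) = Add(Mul(-9, Mul(-7, Rational(-1, 6))), 111) = Add(Mul(-9, Rational(7, 6)), 111) = Add(Rational(-21, 2), 111) = Rational(201, 2)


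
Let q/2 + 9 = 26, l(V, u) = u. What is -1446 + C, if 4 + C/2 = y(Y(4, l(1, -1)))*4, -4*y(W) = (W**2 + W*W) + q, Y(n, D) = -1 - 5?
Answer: -1666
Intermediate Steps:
Y(n, D) = -6
q = 34 (q = -18 + 2*26 = -18 + 52 = 34)
y(W) = -17/2 - W**2/2 (y(W) = -((W**2 + W*W) + 34)/4 = -((W**2 + W**2) + 34)/4 = -(2*W**2 + 34)/4 = -(34 + 2*W**2)/4 = -17/2 - W**2/2)
C = -220 (C = -8 + 2*((-17/2 - 1/2*(-6)**2)*4) = -8 + 2*((-17/2 - 1/2*36)*4) = -8 + 2*((-17/2 - 18)*4) = -8 + 2*(-53/2*4) = -8 + 2*(-106) = -8 - 212 = -220)
-1446 + C = -1446 - 220 = -1666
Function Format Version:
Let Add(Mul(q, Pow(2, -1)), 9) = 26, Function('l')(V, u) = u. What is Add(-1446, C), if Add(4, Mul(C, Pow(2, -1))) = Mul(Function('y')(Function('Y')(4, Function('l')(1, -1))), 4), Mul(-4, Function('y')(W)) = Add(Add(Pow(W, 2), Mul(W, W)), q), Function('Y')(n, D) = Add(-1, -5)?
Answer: -1666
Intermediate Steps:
Function('Y')(n, D) = -6
q = 34 (q = Add(-18, Mul(2, 26)) = Add(-18, 52) = 34)
Function('y')(W) = Add(Rational(-17, 2), Mul(Rational(-1, 2), Pow(W, 2))) (Function('y')(W) = Mul(Rational(-1, 4), Add(Add(Pow(W, 2), Mul(W, W)), 34)) = Mul(Rational(-1, 4), Add(Add(Pow(W, 2), Pow(W, 2)), 34)) = Mul(Rational(-1, 4), Add(Mul(2, Pow(W, 2)), 34)) = Mul(Rational(-1, 4), Add(34, Mul(2, Pow(W, 2)))) = Add(Rational(-17, 2), Mul(Rational(-1, 2), Pow(W, 2))))
C = -220 (C = Add(-8, Mul(2, Mul(Add(Rational(-17, 2), Mul(Rational(-1, 2), Pow(-6, 2))), 4))) = Add(-8, Mul(2, Mul(Add(Rational(-17, 2), Mul(Rational(-1, 2), 36)), 4))) = Add(-8, Mul(2, Mul(Add(Rational(-17, 2), -18), 4))) = Add(-8, Mul(2, Mul(Rational(-53, 2), 4))) = Add(-8, Mul(2, -106)) = Add(-8, -212) = -220)
Add(-1446, C) = Add(-1446, -220) = -1666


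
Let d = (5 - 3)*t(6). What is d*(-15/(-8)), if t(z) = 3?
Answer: 45/4 ≈ 11.250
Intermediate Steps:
d = 6 (d = (5 - 3)*3 = 2*3 = 6)
d*(-15/(-8)) = 6*(-15/(-8)) = 6*(-15*(-1/8)) = 6*(15/8) = 45/4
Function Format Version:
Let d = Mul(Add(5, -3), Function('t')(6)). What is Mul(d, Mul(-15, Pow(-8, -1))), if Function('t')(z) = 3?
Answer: Rational(45, 4) ≈ 11.250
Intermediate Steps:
d = 6 (d = Mul(Add(5, -3), 3) = Mul(2, 3) = 6)
Mul(d, Mul(-15, Pow(-8, -1))) = Mul(6, Mul(-15, Pow(-8, -1))) = Mul(6, Mul(-15, Rational(-1, 8))) = Mul(6, Rational(15, 8)) = Rational(45, 4)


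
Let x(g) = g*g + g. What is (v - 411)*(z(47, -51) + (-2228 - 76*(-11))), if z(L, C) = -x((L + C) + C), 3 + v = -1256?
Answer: 7284540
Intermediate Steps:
v = -1259 (v = -3 - 1256 = -1259)
x(g) = g + g**2 (x(g) = g**2 + g = g + g**2)
z(L, C) = -(L + 2*C)*(1 + L + 2*C) (z(L, C) = -((L + C) + C)*(1 + ((L + C) + C)) = -((C + L) + C)*(1 + ((C + L) + C)) = -(L + 2*C)*(1 + (L + 2*C)) = -(L + 2*C)*(1 + L + 2*C))
(v - 411)*(z(47, -51) + (-2228 - 76*(-11))) = (-1259 - 411)*(-(47 + 2*(-51))*(1 + 47 + 2*(-51)) + (-2228 - 76*(-11))) = -1670*(-(47 - 102)*(1 + 47 - 102) + (-2228 - 1*(-836))) = -1670*(-1*(-55)*(-54) + (-2228 + 836)) = -1670*(-2970 - 1392) = -1670*(-4362) = 7284540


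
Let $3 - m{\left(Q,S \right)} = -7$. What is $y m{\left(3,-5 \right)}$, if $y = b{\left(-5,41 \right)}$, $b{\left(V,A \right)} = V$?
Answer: $-50$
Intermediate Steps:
$y = -5$
$m{\left(Q,S \right)} = 10$ ($m{\left(Q,S \right)} = 3 - -7 = 3 + 7 = 10$)
$y m{\left(3,-5 \right)} = \left(-5\right) 10 = -50$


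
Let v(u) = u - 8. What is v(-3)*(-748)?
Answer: 8228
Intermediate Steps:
v(u) = -8 + u
v(-3)*(-748) = (-8 - 3)*(-748) = -11*(-748) = 8228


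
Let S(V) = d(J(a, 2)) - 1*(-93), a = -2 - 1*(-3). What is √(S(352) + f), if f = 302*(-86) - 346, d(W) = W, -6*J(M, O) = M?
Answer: I*√944106/6 ≈ 161.94*I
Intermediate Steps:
a = 1 (a = -2 + 3 = 1)
J(M, O) = -M/6
f = -26318 (f = -25972 - 346 = -26318)
S(V) = 557/6 (S(V) = -⅙*1 - 1*(-93) = -⅙ + 93 = 557/6)
√(S(352) + f) = √(557/6 - 26318) = √(-157351/6) = I*√944106/6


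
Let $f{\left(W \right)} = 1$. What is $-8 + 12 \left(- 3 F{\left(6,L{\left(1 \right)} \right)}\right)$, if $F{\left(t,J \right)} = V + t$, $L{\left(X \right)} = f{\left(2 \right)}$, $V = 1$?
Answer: $-260$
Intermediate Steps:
$L{\left(X \right)} = 1$
$F{\left(t,J \right)} = 1 + t$
$-8 + 12 \left(- 3 F{\left(6,L{\left(1 \right)} \right)}\right) = -8 + 12 \left(- 3 \left(1 + 6\right)\right) = -8 + 12 \left(\left(-3\right) 7\right) = -8 + 12 \left(-21\right) = -8 - 252 = -260$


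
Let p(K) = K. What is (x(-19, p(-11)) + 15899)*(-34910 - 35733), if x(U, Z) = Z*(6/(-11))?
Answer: -1123576915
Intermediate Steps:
x(U, Z) = -6*Z/11 (x(U, Z) = Z*(6*(-1/11)) = Z*(-6/11) = -6*Z/11)
(x(-19, p(-11)) + 15899)*(-34910 - 35733) = (-6/11*(-11) + 15899)*(-34910 - 35733) = (6 + 15899)*(-70643) = 15905*(-70643) = -1123576915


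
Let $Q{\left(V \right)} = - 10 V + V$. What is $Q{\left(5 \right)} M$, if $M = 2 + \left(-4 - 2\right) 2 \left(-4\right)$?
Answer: $-2250$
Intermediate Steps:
$Q{\left(V \right)} = - 9 V$
$M = 50$ ($M = 2 + \left(-6\right) 2 \left(-4\right) = 2 - -48 = 2 + 48 = 50$)
$Q{\left(5 \right)} M = \left(-9\right) 5 \cdot 50 = \left(-45\right) 50 = -2250$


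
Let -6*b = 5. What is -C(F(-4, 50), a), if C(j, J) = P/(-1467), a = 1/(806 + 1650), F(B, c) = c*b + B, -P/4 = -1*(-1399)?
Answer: -5596/1467 ≈ -3.8146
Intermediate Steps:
P = -5596 (P = -(-4)*(-1399) = -4*1399 = -5596)
b = -⅚ (b = -⅙*5 = -⅚ ≈ -0.83333)
F(B, c) = B - 5*c/6 (F(B, c) = c*(-⅚) + B = -5*c/6 + B = B - 5*c/6)
a = 1/2456 ≈ 0.00040717
C(j, J) = 5596/1467 (C(j, J) = -5596/(-1467) = -5596*(-1/1467) = 5596/1467)
-C(F(-4, 50), a) = -1*5596/1467 = -5596/1467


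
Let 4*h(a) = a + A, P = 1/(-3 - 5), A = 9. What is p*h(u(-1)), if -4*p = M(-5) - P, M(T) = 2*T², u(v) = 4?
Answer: -5213/128 ≈ -40.727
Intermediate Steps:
P = -⅛ (P = 1/(-8) = -⅛ ≈ -0.12500)
h(a) = 9/4 + a/4 (h(a) = (a + 9)/4 = (9 + a)/4 = 9/4 + a/4)
p = -401/32 (p = -(2*(-5)² - 1*(-⅛))/4 = -(2*25 + ⅛)/4 = -(50 + ⅛)/4 = -¼*401/8 = -401/32 ≈ -12.531)
p*h(u(-1)) = -401*(9/4 + (¼)*4)/32 = -401*(9/4 + 1)/32 = -401/32*13/4 = -5213/128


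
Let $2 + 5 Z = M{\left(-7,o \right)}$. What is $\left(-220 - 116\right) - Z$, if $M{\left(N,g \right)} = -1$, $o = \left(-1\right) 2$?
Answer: $- \frac{1677}{5} \approx -335.4$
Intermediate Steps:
$o = -2$
$Z = - \frac{3}{5}$ ($Z = - \frac{2}{5} + \frac{1}{5} \left(-1\right) = - \frac{2}{5} - \frac{1}{5} = - \frac{3}{5} \approx -0.6$)
$\left(-220 - 116\right) - Z = \left(-220 - 116\right) - - \frac{3}{5} = \left(-220 - 116\right) + \frac{3}{5} = -336 + \frac{3}{5} = - \frac{1677}{5}$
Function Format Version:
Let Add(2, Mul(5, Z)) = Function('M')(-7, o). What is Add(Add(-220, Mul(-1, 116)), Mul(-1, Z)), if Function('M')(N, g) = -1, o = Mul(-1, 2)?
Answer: Rational(-1677, 5) ≈ -335.40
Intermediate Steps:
o = -2
Z = Rational(-3, 5) (Z = Add(Rational(-2, 5), Mul(Rational(1, 5), -1)) = Add(Rational(-2, 5), Rational(-1, 5)) = Rational(-3, 5) ≈ -0.60000)
Add(Add(-220, Mul(-1, 116)), Mul(-1, Z)) = Add(Add(-220, Mul(-1, 116)), Mul(-1, Rational(-3, 5))) = Add(Add(-220, -116), Rational(3, 5)) = Add(-336, Rational(3, 5)) = Rational(-1677, 5)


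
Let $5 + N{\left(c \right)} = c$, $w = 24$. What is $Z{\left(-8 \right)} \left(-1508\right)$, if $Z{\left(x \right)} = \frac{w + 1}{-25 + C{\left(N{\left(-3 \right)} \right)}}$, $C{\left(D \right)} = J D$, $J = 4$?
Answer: $\frac{37700}{57} \approx 661.4$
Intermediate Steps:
$N{\left(c \right)} = -5 + c$
$C{\left(D \right)} = 4 D$
$Z{\left(x \right)} = - \frac{25}{57}$ ($Z{\left(x \right)} = \frac{24 + 1}{-25 + 4 \left(-5 - 3\right)} = \frac{25}{-25 + 4 \left(-8\right)} = \frac{25}{-25 - 32} = \frac{25}{-57} = 25 \left(- \frac{1}{57}\right) = - \frac{25}{57}$)
$Z{\left(-8 \right)} \left(-1508\right) = \left(- \frac{25}{57}\right) \left(-1508\right) = \frac{37700}{57}$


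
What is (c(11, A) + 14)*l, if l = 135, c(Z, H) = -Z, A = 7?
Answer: 405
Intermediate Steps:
(c(11, A) + 14)*l = (-1*11 + 14)*135 = (-11 + 14)*135 = 3*135 = 405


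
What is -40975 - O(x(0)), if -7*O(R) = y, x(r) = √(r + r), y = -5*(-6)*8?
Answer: -286585/7 ≈ -40941.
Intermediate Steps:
y = 240 (y = 30*8 = 240)
x(r) = √2*√r (x(r) = √(2*r) = √2*√r)
O(R) = -240/7 (O(R) = -⅐*240 = -240/7)
-40975 - O(x(0)) = -40975 - 1*(-240/7) = -40975 + 240/7 = -286585/7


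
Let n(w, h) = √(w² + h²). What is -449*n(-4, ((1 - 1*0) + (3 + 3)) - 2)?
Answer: -449*√41 ≈ -2875.0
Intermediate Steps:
n(w, h) = √(h² + w²)
-449*n(-4, ((1 - 1*0) + (3 + 3)) - 2) = -449*√((((1 - 1*0) + (3 + 3)) - 2)² + (-4)²) = -449*√((((1 + 0) + 6) - 2)² + 16) = -449*√(((1 + 6) - 2)² + 16) = -449*√((7 - 2)² + 16) = -449*√(5² + 16) = -449*√(25 + 16) = -449*√41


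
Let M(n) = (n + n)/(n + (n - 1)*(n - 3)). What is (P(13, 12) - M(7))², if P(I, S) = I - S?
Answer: 289/961 ≈ 0.30073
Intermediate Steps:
M(n) = 2*n/(n + (-1 + n)*(-3 + n)) (M(n) = (2*n)/(n + (-1 + n)*(-3 + n)) = 2*n/(n + (-1 + n)*(-3 + n)))
(P(13, 12) - M(7))² = ((13 - 1*12) - 2*7/(3 + 7² - 3*7))² = ((13 - 12) - 2*7/(3 + 49 - 21))² = (1 - 2*7/31)² = (1 - 1*14/31)² = (1 - 14/31)² = (17/31)² = 289/961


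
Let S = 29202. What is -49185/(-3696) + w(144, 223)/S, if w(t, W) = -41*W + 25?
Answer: 233766707/17988432 ≈ 12.995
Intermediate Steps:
w(t, W) = 25 - 41*W
-49185/(-3696) + w(144, 223)/S = -49185/(-3696) + (25 - 41*223)/29202 = -49185*(-1/3696) + (25 - 9143)*(1/29202) = 16395/1232 - 9118*1/29202 = 16395/1232 - 4559/14601 = 233766707/17988432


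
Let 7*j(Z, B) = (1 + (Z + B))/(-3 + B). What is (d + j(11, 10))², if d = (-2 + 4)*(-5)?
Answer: 219024/2401 ≈ 91.222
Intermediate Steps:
j(Z, B) = (1 + B + Z)/(7*(-3 + B)) (j(Z, B) = ((1 + (Z + B))/(-3 + B))/7 = ((1 + (B + Z))/(-3 + B))/7 = ((1 + B + Z)/(-3 + B))/7 = (1 + B + Z)/(7*(-3 + B)))
d = -10 (d = 2*(-5) = -10)
(d + j(11, 10))² = (-10 + (1 + 10 + 11)/(7*(-3 + 10)))² = (-10 + (⅐)*22/7)² = (-10 + (⅐)*(⅐)*22)² = (-10 + 22/49)² = (-468/49)² = 219024/2401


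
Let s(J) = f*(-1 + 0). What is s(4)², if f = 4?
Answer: 16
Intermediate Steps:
s(J) = -4 (s(J) = 4*(-1 + 0) = 4*(-1) = -4)
s(4)² = (-4)² = 16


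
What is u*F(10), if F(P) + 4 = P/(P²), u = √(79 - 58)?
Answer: -39*√21/10 ≈ -17.872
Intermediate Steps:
u = √21 ≈ 4.5826
F(P) = -4 + 1/P (F(P) = -4 + P/(P²) = -4 + P/P² = -4 + 1/P)
u*F(10) = √21*(-4 + 1/10) = √21*(-4 + ⅒) = √21*(-39/10) = -39*√21/10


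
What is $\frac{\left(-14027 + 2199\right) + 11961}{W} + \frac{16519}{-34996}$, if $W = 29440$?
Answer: $- \frac{120416223}{257570560} \approx -0.46751$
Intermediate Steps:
$\frac{\left(-14027 + 2199\right) + 11961}{W} + \frac{16519}{-34996} = \frac{\left(-14027 + 2199\right) + 11961}{29440} + \frac{16519}{-34996} = \left(-11828 + 11961\right) \frac{1}{29440} + 16519 \left(- \frac{1}{34996}\right) = 133 \cdot \frac{1}{29440} - \frac{16519}{34996} = \frac{133}{29440} - \frac{16519}{34996} = - \frac{120416223}{257570560}$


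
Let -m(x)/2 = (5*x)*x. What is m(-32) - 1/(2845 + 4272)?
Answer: -72878081/7117 ≈ -10240.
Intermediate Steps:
m(x) = -10*x² (m(x) = -2*5*x*x = -10*x²)
m(-32) - 1/(2845 + 4272) = -10*(-32)² - 1/(2845 + 4272) = -10*1024 - 1/7117 = -10240 - 1*1/7117 = -10240 - 1/7117 = -72878081/7117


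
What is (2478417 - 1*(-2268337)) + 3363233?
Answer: 8109987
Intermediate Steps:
(2478417 - 1*(-2268337)) + 3363233 = (2478417 + 2268337) + 3363233 = 4746754 + 3363233 = 8109987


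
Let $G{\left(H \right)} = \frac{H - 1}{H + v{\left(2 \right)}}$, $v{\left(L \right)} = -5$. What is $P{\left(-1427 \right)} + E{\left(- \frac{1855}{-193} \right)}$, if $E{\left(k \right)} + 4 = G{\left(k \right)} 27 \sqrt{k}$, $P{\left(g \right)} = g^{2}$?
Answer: $2036325 + \frac{22437 \sqrt{358015}}{85885} \approx 2.0365 \cdot 10^{6}$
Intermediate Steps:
$G{\left(H \right)} = \frac{-1 + H}{-5 + H}$ ($G{\left(H \right)} = \frac{H - 1}{H - 5} = \frac{-1 + H}{-5 + H}$)
$E{\left(k \right)} = -4 + \frac{27 \sqrt{k} \left(-1 + k\right)}{-5 + k}$ ($E{\left(k \right)} = -4 + \frac{-1 + k}{-5 + k} 27 \sqrt{k} = -4 + \frac{27 \left(-1 + k\right)}{-5 + k} \sqrt{k} = -4 + \frac{27 \sqrt{k} \left(-1 + k\right)}{-5 + k}$)
$P{\left(-1427 \right)} + E{\left(- \frac{1855}{-193} \right)} = \left(-1427\right)^{2} + \frac{20 - 4 \left(- \frac{1855}{-193}\right) + 27 \sqrt{- \frac{1855}{-193}} \left(-1 - \frac{1855}{-193}\right)}{-5 - \frac{1855}{-193}} = 2036329 + \frac{20 - 4 \left(\left(-1855\right) \left(- \frac{1}{193}\right)\right) + 27 \sqrt{\left(-1855\right) \left(- \frac{1}{193}\right)} \left(-1 - - \frac{1855}{193}\right)}{-5 - - \frac{1855}{193}} = 2036329 + \frac{20 - \frac{7420}{193} + 27 \sqrt{\frac{1855}{193}} \left(-1 + \frac{1855}{193}\right)}{-5 + \frac{1855}{193}} = 2036329 + \frac{20 - \frac{7420}{193} + 27 \frac{\sqrt{358015}}{193} \cdot \frac{1662}{193}}{\frac{890}{193}} = 2036329 + \frac{193 \left(20 - \frac{7420}{193} + \frac{44874 \sqrt{358015}}{37249}\right)}{890} = 2036329 + \frac{193 \left(- \frac{3560}{193} + \frac{44874 \sqrt{358015}}{37249}\right)}{890} = 2036329 - \left(4 - \frac{22437 \sqrt{358015}}{85885}\right) = 2036325 + \frac{22437 \sqrt{358015}}{85885}$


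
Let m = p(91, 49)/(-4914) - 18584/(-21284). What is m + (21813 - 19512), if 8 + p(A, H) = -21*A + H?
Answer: 30098967154/13073697 ≈ 2302.3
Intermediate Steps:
p(A, H) = -8 + H - 21*A (p(A, H) = -8 + (-21*A + H) = -8 + (H - 21*A) = -8 + H - 21*A)
m = 16390357/13073697 (m = (-8 + 49 - 21*91)/(-4914) - 18584/(-21284) = (-8 + 49 - 1911)*(-1/4914) - 18584*(-1/21284) = -1870*(-1/4914) + 4646/5321 = 935/2457 + 4646/5321 = 16390357/13073697 ≈ 1.2537)
m + (21813 - 19512) = 16390357/13073697 + (21813 - 19512) = 16390357/13073697 + 2301 = 30098967154/13073697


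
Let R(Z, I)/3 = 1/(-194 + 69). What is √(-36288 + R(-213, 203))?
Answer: I*√22680015/25 ≈ 190.49*I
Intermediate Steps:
R(Z, I) = -3/125 (R(Z, I) = 3/(-194 + 69) = 3/(-125) = 3*(-1/125) = -3/125)
√(-36288 + R(-213, 203)) = √(-36288 - 3/125) = √(-4536003/125) = I*√22680015/25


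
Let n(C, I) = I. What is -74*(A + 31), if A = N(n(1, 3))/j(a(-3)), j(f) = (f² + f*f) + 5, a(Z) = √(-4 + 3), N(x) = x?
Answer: -2368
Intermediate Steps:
a(Z) = I (a(Z) = √(-1) = I)
j(f) = 5 + 2*f² (j(f) = (f² + f²) + 5 = 2*f² + 5 = 5 + 2*f²)
A = 1 (A = 3/(5 + 2*I²) = 3/(5 + 2*(-1)) = 3/(5 - 2) = 3/3 = 3*(⅓) = 1)
-74*(A + 31) = -74*(1 + 31) = -74*32 = -2368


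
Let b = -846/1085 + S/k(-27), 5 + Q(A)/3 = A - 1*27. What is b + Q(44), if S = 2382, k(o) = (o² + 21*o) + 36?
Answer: 1691807/35805 ≈ 47.251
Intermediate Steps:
k(o) = 36 + o² + 21*o
Q(A) = -96 + 3*A (Q(A) = -15 + 3*(A - 1*27) = -15 + 3*(A - 27) = -15 + 3*(-27 + A) = -15 + (-81 + 3*A) = -96 + 3*A)
b = 402827/35805 (b = -846/1085 + 2382/(36 + (-27)² + 21*(-27)) = -846*1/1085 + 2382/(36 + 729 - 567) = -846/1085 + 2382/198 = -846/1085 + 2382*(1/198) = -846/1085 + 397/33 = 402827/35805 ≈ 11.251)
b + Q(44) = 402827/35805 + (-96 + 3*44) = 402827/35805 + (-96 + 132) = 402827/35805 + 36 = 1691807/35805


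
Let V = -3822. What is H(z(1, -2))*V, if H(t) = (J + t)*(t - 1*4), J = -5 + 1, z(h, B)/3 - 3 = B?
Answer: -3822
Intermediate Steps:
z(h, B) = 9 + 3*B
J = -4
H(t) = (-4 + t)² (H(t) = (-4 + t)*(t - 1*4) = (-4 + t)*(t - 4) = (-4 + t)*(-4 + t) = (-4 + t)²)
H(z(1, -2))*V = (16 + (9 + 3*(-2))² - 8*(9 + 3*(-2)))*(-3822) = (16 + (9 - 6)² - 8*(9 - 6))*(-3822) = (16 + 3² - 8*3)*(-3822) = (16 + 9 - 24)*(-3822) = 1*(-3822) = -3822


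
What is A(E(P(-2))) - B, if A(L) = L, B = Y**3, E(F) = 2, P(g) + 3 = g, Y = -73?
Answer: 389019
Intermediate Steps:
P(g) = -3 + g
B = -389017 (B = (-73)**3 = -389017)
A(E(P(-2))) - B = 2 - 1*(-389017) = 2 + 389017 = 389019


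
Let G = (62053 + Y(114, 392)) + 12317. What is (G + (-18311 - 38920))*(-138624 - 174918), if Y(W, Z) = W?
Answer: -5409540126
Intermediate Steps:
G = 74484 (G = (62053 + 114) + 12317 = 62167 + 12317 = 74484)
(G + (-18311 - 38920))*(-138624 - 174918) = (74484 + (-18311 - 38920))*(-138624 - 174918) = (74484 - 57231)*(-313542) = 17253*(-313542) = -5409540126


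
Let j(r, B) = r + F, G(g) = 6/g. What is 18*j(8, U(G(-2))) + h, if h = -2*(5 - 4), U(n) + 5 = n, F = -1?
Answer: 124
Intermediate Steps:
U(n) = -5 + n
j(r, B) = -1 + r (j(r, B) = r - 1 = -1 + r)
h = -2 (h = -2*1 = -2)
18*j(8, U(G(-2))) + h = 18*(-1 + 8) - 2 = 18*7 - 2 = 126 - 2 = 124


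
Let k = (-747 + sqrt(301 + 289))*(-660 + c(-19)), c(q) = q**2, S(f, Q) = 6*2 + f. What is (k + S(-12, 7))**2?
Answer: 49939309199 - 133565094*sqrt(590) ≈ 4.6695e+10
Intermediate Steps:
S(f, Q) = 12 + f
k = 223353 - 299*sqrt(590) (k = (-747 + sqrt(301 + 289))*(-660 + (-19)**2) = (-747 + sqrt(590))*(-660 + 361) = (-747 + sqrt(590))*(-299) = 223353 - 299*sqrt(590) ≈ 2.1609e+5)
(k + S(-12, 7))**2 = ((223353 - 299*sqrt(590)) + (12 - 12))**2 = ((223353 - 299*sqrt(590)) + 0)**2 = (223353 - 299*sqrt(590))**2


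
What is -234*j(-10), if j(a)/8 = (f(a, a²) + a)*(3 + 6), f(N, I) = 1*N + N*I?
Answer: 17184960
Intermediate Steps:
f(N, I) = N + I*N
j(a) = 72*a + 72*a*(1 + a²) (j(a) = 8*((a*(1 + a²) + a)*(3 + 6)) = 8*((a + a*(1 + a²))*9) = 8*(9*a + 9*a*(1 + a²)) = 72*a + 72*a*(1 + a²))
-234*j(-10) = -16848*(-10)*(2 + (-10)²) = -16848*(-10)*(2 + 100) = -16848*(-10)*102 = -234*(-73440) = 17184960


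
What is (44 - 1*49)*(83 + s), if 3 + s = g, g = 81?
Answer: -805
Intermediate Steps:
s = 78 (s = -3 + 81 = 78)
(44 - 1*49)*(83 + s) = (44 - 1*49)*(83 + 78) = (44 - 49)*161 = -5*161 = -805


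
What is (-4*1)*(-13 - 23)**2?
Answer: -5184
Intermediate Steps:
(-4*1)*(-13 - 23)**2 = -4*(-36)**2 = -4*1296 = -5184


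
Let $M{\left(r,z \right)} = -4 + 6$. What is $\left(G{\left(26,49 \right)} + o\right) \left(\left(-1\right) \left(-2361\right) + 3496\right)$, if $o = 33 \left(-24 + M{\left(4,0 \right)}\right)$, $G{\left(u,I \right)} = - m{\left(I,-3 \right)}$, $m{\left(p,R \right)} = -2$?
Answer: $-4240468$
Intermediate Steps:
$M{\left(r,z \right)} = 2$
$G{\left(u,I \right)} = 2$ ($G{\left(u,I \right)} = \left(-1\right) \left(-2\right) = 2$)
$o = -726$ ($o = 33 \left(-24 + 2\right) = 33 \left(-22\right) = -726$)
$\left(G{\left(26,49 \right)} + o\right) \left(\left(-1\right) \left(-2361\right) + 3496\right) = \left(2 - 726\right) \left(\left(-1\right) \left(-2361\right) + 3496\right) = - 724 \left(2361 + 3496\right) = \left(-724\right) 5857 = -4240468$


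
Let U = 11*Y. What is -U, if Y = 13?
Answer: -143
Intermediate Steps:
U = 143 (U = 11*13 = 143)
-U = -1*143 = -143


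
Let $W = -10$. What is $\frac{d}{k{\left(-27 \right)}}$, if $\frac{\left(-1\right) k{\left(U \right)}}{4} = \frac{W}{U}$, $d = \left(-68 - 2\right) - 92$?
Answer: $\frac{2187}{20} \approx 109.35$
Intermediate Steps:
$d = -162$ ($d = -70 - 92 = -162$)
$k{\left(U \right)} = \frac{40}{U}$ ($k{\left(U \right)} = - 4 \left(- \frac{10}{U}\right) = \frac{40}{U}$)
$\frac{d}{k{\left(-27 \right)}} = - \frac{162}{40 \frac{1}{-27}} = - \frac{162}{40 \left(- \frac{1}{27}\right)} = - \frac{162}{- \frac{40}{27}} = \left(-162\right) \left(- \frac{27}{40}\right) = \frac{2187}{20}$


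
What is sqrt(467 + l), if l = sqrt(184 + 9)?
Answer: sqrt(467 + sqrt(193)) ≈ 21.929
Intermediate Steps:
l = sqrt(193) ≈ 13.892
sqrt(467 + l) = sqrt(467 + sqrt(193))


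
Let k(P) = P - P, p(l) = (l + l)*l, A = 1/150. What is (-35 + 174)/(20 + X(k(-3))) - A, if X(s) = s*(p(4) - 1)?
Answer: 2083/300 ≈ 6.9433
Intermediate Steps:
A = 1/150 ≈ 0.0066667
p(l) = 2*l² (p(l) = (2*l)*l = 2*l²)
k(P) = 0
X(s) = 31*s (X(s) = s*(2*4² - 1) = s*(2*16 - 1) = s*(32 - 1) = s*31 = 31*s)
(-35 + 174)/(20 + X(k(-3))) - A = (-35 + 174)/(20 + 31*0) - 1*1/150 = 139/(20 + 0) - 1/150 = 139/20 - 1/150 = 2083/300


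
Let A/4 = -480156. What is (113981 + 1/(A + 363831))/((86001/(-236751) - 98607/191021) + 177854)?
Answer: 668736493029481205381/1043479808927614323909 ≈ 0.64087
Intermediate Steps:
A = -1920624 (A = 4*(-480156) = -1920624)
(113981 + 1/(A + 363831))/((86001/(-236751) - 98607/191021) + 177854) = (113981 + 1/(-1920624 + 363831))/((86001/(-236751) - 98607/191021) + 177854) = (113981 + 1/(-1556793))/((86001*(-1/236751) - 98607*1/191021) + 177854) = (113981 - 1/1556793)/((-28667/78917 - 98607/191021) + 177854) = 177444822932/(1556793*(-13257767626/15074804257 + 177854)) = 177444822932/(1556793*(2681100978556852/15074804257)) = (177444822932/1556793)*(15074804257/2681100978556852) = 668736493029481205381/1043479808927614323909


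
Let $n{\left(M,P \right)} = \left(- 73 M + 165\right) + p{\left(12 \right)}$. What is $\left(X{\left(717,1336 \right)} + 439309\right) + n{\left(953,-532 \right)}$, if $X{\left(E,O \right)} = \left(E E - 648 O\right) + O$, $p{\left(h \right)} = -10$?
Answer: $19592$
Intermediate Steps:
$n{\left(M,P \right)} = 155 - 73 M$ ($n{\left(M,P \right)} = \left(- 73 M + 165\right) - 10 = \left(165 - 73 M\right) - 10 = 155 - 73 M$)
$X{\left(E,O \right)} = E^{2} - 647 O$ ($X{\left(E,O \right)} = \left(E^{2} - 648 O\right) + O = E^{2} - 647 O$)
$\left(X{\left(717,1336 \right)} + 439309\right) + n{\left(953,-532 \right)} = \left(\left(717^{2} - 864392\right) + 439309\right) + \left(155 - 69569\right) = \left(\left(514089 - 864392\right) + 439309\right) + \left(155 - 69569\right) = \left(-350303 + 439309\right) - 69414 = 89006 - 69414 = 19592$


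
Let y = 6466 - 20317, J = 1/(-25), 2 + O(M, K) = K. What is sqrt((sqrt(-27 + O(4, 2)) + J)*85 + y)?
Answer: sqrt(-346360 + 6375*I*sqrt(3))/5 ≈ 1.876 + 117.72*I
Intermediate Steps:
O(M, K) = -2 + K
J = -1/25 ≈ -0.040000
y = -13851
sqrt((sqrt(-27 + O(4, 2)) + J)*85 + y) = sqrt((sqrt(-27 + (-2 + 2)) - 1/25)*85 - 13851) = sqrt((sqrt(-27 + 0) - 1/25)*85 - 13851) = sqrt((sqrt(-27) - 1/25)*85 - 13851) = sqrt((3*I*sqrt(3) - 1/25)*85 - 13851) = sqrt((-1/25 + 3*I*sqrt(3))*85 - 13851) = sqrt((-17/5 + 255*I*sqrt(3)) - 13851) = sqrt(-69272/5 + 255*I*sqrt(3))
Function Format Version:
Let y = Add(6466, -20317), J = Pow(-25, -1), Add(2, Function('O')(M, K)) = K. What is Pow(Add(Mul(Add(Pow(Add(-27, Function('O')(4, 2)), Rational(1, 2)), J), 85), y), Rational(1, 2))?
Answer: Mul(Rational(1, 5), Pow(Add(-346360, Mul(6375, I, Pow(3, Rational(1, 2)))), Rational(1, 2))) ≈ Add(1.8760, Mul(117.72, I))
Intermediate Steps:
Function('O')(M, K) = Add(-2, K)
J = Rational(-1, 25) ≈ -0.040000
y = -13851
Pow(Add(Mul(Add(Pow(Add(-27, Function('O')(4, 2)), Rational(1, 2)), J), 85), y), Rational(1, 2)) = Pow(Add(Mul(Add(Pow(Add(-27, Add(-2, 2)), Rational(1, 2)), Rational(-1, 25)), 85), -13851), Rational(1, 2)) = Pow(Add(Mul(Add(Pow(Add(-27, 0), Rational(1, 2)), Rational(-1, 25)), 85), -13851), Rational(1, 2)) = Pow(Add(Mul(Add(Pow(-27, Rational(1, 2)), Rational(-1, 25)), 85), -13851), Rational(1, 2)) = Pow(Add(Mul(Add(Mul(3, I, Pow(3, Rational(1, 2))), Rational(-1, 25)), 85), -13851), Rational(1, 2)) = Pow(Add(Mul(Add(Rational(-1, 25), Mul(3, I, Pow(3, Rational(1, 2)))), 85), -13851), Rational(1, 2)) = Pow(Add(Add(Rational(-17, 5), Mul(255, I, Pow(3, Rational(1, 2)))), -13851), Rational(1, 2)) = Pow(Add(Rational(-69272, 5), Mul(255, I, Pow(3, Rational(1, 2)))), Rational(1, 2))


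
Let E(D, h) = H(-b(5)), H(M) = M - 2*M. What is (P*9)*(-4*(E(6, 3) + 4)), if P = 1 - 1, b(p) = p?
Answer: 0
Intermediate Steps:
H(M) = -M
P = 0
E(D, h) = 5 (E(D, h) = -(-1)*5 = -1*(-5) = 5)
(P*9)*(-4*(E(6, 3) + 4)) = (0*9)*(-4*(5 + 4)) = 0*(-4*9) = 0*(-36) = 0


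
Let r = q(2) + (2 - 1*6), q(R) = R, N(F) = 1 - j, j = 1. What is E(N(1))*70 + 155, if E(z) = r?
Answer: 15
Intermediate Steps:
N(F) = 0 (N(F) = 1 - 1*1 = 1 - 1 = 0)
r = -2 (r = 2 + (2 - 1*6) = 2 + (2 - 6) = 2 - 4 = -2)
E(z) = -2
E(N(1))*70 + 155 = -2*70 + 155 = -140 + 155 = 15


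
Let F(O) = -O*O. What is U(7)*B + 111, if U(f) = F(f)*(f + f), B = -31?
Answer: 21377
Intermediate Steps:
F(O) = -O**2
U(f) = -2*f**3 (U(f) = (-f**2)*(f + f) = (-f**2)*(2*f) = -2*f**3)
U(7)*B + 111 = -2*7**3*(-31) + 111 = -2*343*(-31) + 111 = -686*(-31) + 111 = 21266 + 111 = 21377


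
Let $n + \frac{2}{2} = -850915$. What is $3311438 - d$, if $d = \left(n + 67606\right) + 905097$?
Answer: $3189651$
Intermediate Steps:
$n = -850916$ ($n = -1 - 850915 = -850916$)
$d = 121787$ ($d = \left(-850916 + 67606\right) + 905097 = -783310 + 905097 = 121787$)
$3311438 - d = 3311438 - 121787 = 3189651$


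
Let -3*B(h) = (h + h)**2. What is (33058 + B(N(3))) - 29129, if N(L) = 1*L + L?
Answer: 3881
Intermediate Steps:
N(L) = 2*L (N(L) = L + L = 2*L)
B(h) = -4*h**2/3 (B(h) = -(h + h)**2/3 = -4*h**2/3)
(33058 + B(N(3))) - 29129 = (33058 - 4*(2*3)**2/3) - 29129 = (33058 - 4/3*6**2) - 29129 = (33058 - 4/3*36) - 29129 = (33058 - 48) - 29129 = 33010 - 29129 = 3881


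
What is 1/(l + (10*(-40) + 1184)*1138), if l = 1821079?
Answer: 1/2713271 ≈ 3.6856e-7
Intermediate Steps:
1/(l + (10*(-40) + 1184)*1138) = 1/(1821079 + (10*(-40) + 1184)*1138) = 1/(1821079 + (-400 + 1184)*1138) = 1/(1821079 + 784*1138) = 1/(1821079 + 892192) = 1/2713271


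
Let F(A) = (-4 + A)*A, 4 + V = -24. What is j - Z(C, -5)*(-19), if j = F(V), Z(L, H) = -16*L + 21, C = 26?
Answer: -6609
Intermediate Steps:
Z(L, H) = 21 - 16*L
V = -28 (V = -4 - 24 = -28)
F(A) = A*(-4 + A)
j = 896 (j = -28*(-4 - 28) = -28*(-32) = 896)
j - Z(C, -5)*(-19) = 896 - (21 - 16*26)*(-19) = 896 - (21 - 416)*(-19) = 896 - (-395)*(-19) = 896 - 1*7505 = 896 - 7505 = -6609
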